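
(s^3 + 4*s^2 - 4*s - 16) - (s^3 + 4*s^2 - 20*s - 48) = 16*s + 32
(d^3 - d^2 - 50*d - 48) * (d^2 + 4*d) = d^5 + 3*d^4 - 54*d^3 - 248*d^2 - 192*d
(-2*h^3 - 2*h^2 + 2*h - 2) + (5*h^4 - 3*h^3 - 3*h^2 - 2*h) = 5*h^4 - 5*h^3 - 5*h^2 - 2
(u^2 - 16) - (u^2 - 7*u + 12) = 7*u - 28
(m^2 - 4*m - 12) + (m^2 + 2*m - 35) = 2*m^2 - 2*m - 47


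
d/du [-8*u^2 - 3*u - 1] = -16*u - 3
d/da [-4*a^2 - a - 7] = -8*a - 1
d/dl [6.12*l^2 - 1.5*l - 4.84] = 12.24*l - 1.5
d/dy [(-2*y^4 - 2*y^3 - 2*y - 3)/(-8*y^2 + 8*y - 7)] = 2*(16*y^5 - 16*y^4 + 12*y^3 + 13*y^2 - 24*y + 19)/(64*y^4 - 128*y^3 + 176*y^2 - 112*y + 49)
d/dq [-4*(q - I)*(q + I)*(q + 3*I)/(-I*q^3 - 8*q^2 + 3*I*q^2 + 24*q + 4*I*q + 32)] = (q^4*(-44 + 12*I) + q^3*(192 + 40*I) + q^2*(332 + 276*I) + q*(72 + 960*I) + 176 - 288*I)/(q^6 + q^5*(-6 - 16*I) + q^4*(-63 + 96*I) + q^3*(408 - 16*I) + q^2*(-48 - 384*I) + q*(-1536 - 256*I) - 1024)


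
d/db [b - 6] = 1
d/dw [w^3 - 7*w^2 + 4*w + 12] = 3*w^2 - 14*w + 4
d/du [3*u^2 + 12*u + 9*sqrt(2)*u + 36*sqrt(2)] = 6*u + 12 + 9*sqrt(2)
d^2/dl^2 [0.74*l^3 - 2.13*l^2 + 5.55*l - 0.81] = 4.44*l - 4.26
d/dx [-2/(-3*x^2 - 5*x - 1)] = 2*(-6*x - 5)/(3*x^2 + 5*x + 1)^2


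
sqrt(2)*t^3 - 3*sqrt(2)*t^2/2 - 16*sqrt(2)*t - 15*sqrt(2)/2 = (t - 5)*(t + 3)*(sqrt(2)*t + sqrt(2)/2)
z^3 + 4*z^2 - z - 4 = (z - 1)*(z + 1)*(z + 4)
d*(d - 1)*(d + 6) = d^3 + 5*d^2 - 6*d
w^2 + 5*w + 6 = (w + 2)*(w + 3)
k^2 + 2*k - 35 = (k - 5)*(k + 7)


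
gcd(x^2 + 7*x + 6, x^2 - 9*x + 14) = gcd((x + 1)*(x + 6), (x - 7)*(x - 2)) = 1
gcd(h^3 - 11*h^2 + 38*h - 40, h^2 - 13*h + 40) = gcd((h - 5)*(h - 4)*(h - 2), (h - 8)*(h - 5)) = h - 5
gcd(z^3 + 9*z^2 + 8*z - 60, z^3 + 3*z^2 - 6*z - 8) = z - 2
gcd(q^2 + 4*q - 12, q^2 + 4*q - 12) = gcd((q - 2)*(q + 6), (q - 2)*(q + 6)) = q^2 + 4*q - 12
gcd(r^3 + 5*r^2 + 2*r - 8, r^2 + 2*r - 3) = r - 1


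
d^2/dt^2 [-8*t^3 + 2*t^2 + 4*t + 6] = 4 - 48*t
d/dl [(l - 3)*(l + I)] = 2*l - 3 + I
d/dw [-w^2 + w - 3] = 1 - 2*w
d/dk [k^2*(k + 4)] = k*(3*k + 8)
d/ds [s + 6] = 1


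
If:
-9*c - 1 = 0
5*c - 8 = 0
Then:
No Solution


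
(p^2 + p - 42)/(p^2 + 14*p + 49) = (p - 6)/(p + 7)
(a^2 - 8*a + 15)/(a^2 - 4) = (a^2 - 8*a + 15)/(a^2 - 4)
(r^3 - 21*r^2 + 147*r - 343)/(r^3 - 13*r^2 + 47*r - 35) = (r^2 - 14*r + 49)/(r^2 - 6*r + 5)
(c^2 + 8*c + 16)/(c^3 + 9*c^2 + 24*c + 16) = 1/(c + 1)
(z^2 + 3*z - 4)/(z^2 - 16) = (z - 1)/(z - 4)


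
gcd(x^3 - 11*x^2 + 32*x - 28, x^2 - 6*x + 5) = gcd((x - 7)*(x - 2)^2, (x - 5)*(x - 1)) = 1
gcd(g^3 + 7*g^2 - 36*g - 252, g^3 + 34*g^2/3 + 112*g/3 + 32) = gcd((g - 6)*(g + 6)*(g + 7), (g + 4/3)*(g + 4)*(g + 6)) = g + 6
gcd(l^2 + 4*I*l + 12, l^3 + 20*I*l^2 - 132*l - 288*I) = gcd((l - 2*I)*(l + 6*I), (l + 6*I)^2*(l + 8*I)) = l + 6*I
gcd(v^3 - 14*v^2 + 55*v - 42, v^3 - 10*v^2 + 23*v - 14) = v^2 - 8*v + 7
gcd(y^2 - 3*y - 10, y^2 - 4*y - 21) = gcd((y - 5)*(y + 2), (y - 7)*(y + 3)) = 1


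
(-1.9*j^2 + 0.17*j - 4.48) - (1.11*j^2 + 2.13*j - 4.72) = -3.01*j^2 - 1.96*j + 0.239999999999999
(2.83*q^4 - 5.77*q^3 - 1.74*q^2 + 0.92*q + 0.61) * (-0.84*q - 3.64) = -2.3772*q^5 - 5.4544*q^4 + 22.4644*q^3 + 5.5608*q^2 - 3.8612*q - 2.2204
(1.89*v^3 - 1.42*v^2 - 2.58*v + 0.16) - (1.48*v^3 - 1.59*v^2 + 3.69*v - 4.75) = 0.41*v^3 + 0.17*v^2 - 6.27*v + 4.91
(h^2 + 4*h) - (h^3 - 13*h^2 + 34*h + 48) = -h^3 + 14*h^2 - 30*h - 48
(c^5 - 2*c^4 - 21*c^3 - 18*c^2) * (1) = c^5 - 2*c^4 - 21*c^3 - 18*c^2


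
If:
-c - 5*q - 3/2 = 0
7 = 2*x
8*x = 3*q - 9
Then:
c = -379/6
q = 37/3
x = 7/2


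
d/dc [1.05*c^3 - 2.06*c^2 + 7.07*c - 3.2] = 3.15*c^2 - 4.12*c + 7.07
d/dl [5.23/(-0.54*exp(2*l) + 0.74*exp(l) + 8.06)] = (5.6484*exp(l) - 3.8702)*exp(l)/(-0.54*exp(2*l) + 0.74*exp(l) + 8.06)^2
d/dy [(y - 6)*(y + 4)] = 2*y - 2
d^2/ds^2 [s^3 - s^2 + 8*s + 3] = 6*s - 2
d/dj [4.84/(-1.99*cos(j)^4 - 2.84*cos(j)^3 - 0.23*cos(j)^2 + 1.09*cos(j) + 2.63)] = (-38.5264*cos(j)^3 - 41.2368*cos(j)^2 - 2.2264*cos(j) + 5.2756)*sin(j)/(1.99*cos(j)^4 + 2.84*cos(j)^3 + 0.23*cos(j)^2 - 1.09*cos(j) - 2.63)^2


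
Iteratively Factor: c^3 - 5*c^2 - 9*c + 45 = (c - 3)*(c^2 - 2*c - 15) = (c - 3)*(c + 3)*(c - 5)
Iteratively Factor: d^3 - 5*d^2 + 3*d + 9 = (d - 3)*(d^2 - 2*d - 3) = (d - 3)*(d + 1)*(d - 3)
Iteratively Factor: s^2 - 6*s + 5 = (s - 5)*(s - 1)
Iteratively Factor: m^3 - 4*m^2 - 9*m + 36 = (m + 3)*(m^2 - 7*m + 12) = (m - 4)*(m + 3)*(m - 3)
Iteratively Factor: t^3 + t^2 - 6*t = (t + 3)*(t^2 - 2*t) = t*(t + 3)*(t - 2)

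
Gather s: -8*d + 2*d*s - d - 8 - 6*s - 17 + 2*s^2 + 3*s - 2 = -9*d + 2*s^2 + s*(2*d - 3) - 27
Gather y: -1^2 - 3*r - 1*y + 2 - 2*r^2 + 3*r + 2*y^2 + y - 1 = -2*r^2 + 2*y^2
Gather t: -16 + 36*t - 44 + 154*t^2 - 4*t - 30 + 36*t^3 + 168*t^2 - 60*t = 36*t^3 + 322*t^2 - 28*t - 90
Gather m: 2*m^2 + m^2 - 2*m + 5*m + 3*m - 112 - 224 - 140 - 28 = 3*m^2 + 6*m - 504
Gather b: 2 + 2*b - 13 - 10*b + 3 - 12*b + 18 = 10 - 20*b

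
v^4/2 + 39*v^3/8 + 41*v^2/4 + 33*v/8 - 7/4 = (v/2 + 1/2)*(v - 1/4)*(v + 2)*(v + 7)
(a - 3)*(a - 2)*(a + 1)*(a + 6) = a^4 + 2*a^3 - 23*a^2 + 12*a + 36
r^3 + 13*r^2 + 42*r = r*(r + 6)*(r + 7)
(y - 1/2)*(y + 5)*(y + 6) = y^3 + 21*y^2/2 + 49*y/2 - 15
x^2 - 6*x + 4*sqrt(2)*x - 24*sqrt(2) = (x - 6)*(x + 4*sqrt(2))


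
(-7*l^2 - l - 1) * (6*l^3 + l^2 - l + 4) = -42*l^5 - 13*l^4 - 28*l^2 - 3*l - 4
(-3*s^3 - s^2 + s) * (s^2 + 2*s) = -3*s^5 - 7*s^4 - s^3 + 2*s^2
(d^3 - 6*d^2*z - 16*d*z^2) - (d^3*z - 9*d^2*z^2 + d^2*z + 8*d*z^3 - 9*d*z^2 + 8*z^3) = -d^3*z + d^3 + 9*d^2*z^2 - 7*d^2*z - 8*d*z^3 - 7*d*z^2 - 8*z^3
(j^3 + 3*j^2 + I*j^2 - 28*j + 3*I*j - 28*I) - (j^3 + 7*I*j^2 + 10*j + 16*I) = 3*j^2 - 6*I*j^2 - 38*j + 3*I*j - 44*I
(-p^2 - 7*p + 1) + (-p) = -p^2 - 8*p + 1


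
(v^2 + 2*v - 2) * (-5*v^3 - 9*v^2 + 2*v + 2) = -5*v^5 - 19*v^4 - 6*v^3 + 24*v^2 - 4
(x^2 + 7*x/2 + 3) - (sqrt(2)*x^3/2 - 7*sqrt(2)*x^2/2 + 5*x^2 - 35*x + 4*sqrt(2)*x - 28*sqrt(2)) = -sqrt(2)*x^3/2 - 4*x^2 + 7*sqrt(2)*x^2/2 - 4*sqrt(2)*x + 77*x/2 + 3 + 28*sqrt(2)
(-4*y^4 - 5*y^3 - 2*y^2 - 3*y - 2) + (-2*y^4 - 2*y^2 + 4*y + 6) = -6*y^4 - 5*y^3 - 4*y^2 + y + 4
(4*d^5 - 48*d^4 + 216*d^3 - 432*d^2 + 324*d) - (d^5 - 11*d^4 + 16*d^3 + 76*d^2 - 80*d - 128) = 3*d^5 - 37*d^4 + 200*d^3 - 508*d^2 + 404*d + 128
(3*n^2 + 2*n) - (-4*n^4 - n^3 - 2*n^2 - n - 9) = 4*n^4 + n^3 + 5*n^2 + 3*n + 9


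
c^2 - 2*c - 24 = (c - 6)*(c + 4)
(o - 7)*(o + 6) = o^2 - o - 42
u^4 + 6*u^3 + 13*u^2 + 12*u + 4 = (u + 1)^2*(u + 2)^2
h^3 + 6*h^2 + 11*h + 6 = (h + 1)*(h + 2)*(h + 3)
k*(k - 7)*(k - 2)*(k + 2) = k^4 - 7*k^3 - 4*k^2 + 28*k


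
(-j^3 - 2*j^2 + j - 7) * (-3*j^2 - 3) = 3*j^5 + 6*j^4 + 27*j^2 - 3*j + 21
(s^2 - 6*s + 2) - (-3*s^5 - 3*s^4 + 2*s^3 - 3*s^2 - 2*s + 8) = 3*s^5 + 3*s^4 - 2*s^3 + 4*s^2 - 4*s - 6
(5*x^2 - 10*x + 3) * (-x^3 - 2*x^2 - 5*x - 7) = -5*x^5 - 8*x^3 + 9*x^2 + 55*x - 21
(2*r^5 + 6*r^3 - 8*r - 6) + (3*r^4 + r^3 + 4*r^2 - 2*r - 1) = 2*r^5 + 3*r^4 + 7*r^3 + 4*r^2 - 10*r - 7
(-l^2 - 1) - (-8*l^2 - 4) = 7*l^2 + 3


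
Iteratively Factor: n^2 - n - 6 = (n - 3)*(n + 2)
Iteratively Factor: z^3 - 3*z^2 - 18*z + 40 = (z - 2)*(z^2 - z - 20) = (z - 2)*(z + 4)*(z - 5)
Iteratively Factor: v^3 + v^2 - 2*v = (v)*(v^2 + v - 2) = v*(v - 1)*(v + 2)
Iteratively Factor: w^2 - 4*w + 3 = (w - 3)*(w - 1)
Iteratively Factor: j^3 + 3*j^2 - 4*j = (j)*(j^2 + 3*j - 4) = j*(j - 1)*(j + 4)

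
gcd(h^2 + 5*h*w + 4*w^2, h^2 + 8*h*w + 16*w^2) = h + 4*w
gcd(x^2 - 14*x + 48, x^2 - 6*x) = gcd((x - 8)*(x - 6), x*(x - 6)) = x - 6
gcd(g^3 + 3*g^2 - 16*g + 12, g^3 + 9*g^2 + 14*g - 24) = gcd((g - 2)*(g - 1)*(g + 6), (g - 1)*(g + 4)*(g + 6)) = g^2 + 5*g - 6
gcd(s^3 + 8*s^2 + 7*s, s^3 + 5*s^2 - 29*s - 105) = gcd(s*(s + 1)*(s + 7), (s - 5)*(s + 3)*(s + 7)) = s + 7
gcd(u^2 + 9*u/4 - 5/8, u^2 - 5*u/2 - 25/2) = u + 5/2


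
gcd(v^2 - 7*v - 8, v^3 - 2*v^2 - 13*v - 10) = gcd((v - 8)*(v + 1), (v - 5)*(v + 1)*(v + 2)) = v + 1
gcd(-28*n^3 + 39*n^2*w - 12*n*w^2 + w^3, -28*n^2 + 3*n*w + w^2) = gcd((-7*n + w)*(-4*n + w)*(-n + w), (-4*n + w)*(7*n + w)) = -4*n + w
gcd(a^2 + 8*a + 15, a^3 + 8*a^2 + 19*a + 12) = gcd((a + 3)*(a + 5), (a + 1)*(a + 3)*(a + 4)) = a + 3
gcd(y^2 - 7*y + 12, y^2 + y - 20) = y - 4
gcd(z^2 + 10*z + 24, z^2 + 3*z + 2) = 1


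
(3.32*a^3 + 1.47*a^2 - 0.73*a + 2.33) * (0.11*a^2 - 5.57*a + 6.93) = 0.3652*a^5 - 18.3307*a^4 + 14.7394*a^3 + 14.5095*a^2 - 18.037*a + 16.1469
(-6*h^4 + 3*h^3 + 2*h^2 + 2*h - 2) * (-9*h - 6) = 54*h^5 + 9*h^4 - 36*h^3 - 30*h^2 + 6*h + 12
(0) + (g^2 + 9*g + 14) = g^2 + 9*g + 14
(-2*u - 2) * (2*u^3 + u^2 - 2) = -4*u^4 - 6*u^3 - 2*u^2 + 4*u + 4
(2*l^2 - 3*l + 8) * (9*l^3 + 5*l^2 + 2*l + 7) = 18*l^5 - 17*l^4 + 61*l^3 + 48*l^2 - 5*l + 56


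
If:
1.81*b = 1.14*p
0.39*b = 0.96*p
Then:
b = 0.00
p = 0.00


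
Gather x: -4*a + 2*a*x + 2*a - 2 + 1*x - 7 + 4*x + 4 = -2*a + x*(2*a + 5) - 5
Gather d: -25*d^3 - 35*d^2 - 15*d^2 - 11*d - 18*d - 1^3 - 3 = -25*d^3 - 50*d^2 - 29*d - 4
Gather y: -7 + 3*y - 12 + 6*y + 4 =9*y - 15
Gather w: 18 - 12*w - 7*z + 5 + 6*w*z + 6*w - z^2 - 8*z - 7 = w*(6*z - 6) - z^2 - 15*z + 16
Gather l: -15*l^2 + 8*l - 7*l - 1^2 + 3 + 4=-15*l^2 + l + 6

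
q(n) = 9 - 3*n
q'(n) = -3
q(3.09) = -0.27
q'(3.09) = -3.00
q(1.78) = 3.66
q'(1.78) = -3.00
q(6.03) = -9.09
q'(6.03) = -3.00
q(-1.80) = 14.40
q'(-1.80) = -3.00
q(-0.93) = 11.79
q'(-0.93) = -3.00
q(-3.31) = 18.93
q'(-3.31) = -3.00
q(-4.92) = 23.76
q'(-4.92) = -3.00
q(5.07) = -6.21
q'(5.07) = -3.00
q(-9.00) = 36.00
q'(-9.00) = -3.00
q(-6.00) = 27.00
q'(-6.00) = -3.00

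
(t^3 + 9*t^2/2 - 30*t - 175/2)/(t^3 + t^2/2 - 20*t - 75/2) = (t + 7)/(t + 3)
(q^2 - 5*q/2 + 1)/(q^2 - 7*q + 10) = (q - 1/2)/(q - 5)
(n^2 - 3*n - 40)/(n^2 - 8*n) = (n + 5)/n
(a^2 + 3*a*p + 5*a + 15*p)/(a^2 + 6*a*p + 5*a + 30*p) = (a + 3*p)/(a + 6*p)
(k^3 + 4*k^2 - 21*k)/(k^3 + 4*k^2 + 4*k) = (k^2 + 4*k - 21)/(k^2 + 4*k + 4)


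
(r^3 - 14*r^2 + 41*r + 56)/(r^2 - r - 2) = (r^2 - 15*r + 56)/(r - 2)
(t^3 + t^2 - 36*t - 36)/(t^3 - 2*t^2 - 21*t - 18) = (t + 6)/(t + 3)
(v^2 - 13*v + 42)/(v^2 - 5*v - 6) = (v - 7)/(v + 1)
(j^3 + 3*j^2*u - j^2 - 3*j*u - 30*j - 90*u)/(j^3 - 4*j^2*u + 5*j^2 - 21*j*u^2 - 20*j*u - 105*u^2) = (6 - j)/(-j + 7*u)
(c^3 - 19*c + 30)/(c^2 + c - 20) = (c^2 - 5*c + 6)/(c - 4)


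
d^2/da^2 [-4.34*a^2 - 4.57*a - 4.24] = -8.68000000000000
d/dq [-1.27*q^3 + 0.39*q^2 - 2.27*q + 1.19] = -3.81*q^2 + 0.78*q - 2.27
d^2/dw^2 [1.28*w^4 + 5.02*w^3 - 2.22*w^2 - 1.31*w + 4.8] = 15.36*w^2 + 30.12*w - 4.44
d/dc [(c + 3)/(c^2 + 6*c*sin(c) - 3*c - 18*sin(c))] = (-6*c^2*cos(c) - c^2 - 6*c - 36*sin(c) + 54*cos(c) + 9)/((c - 3)^2*(c + 6*sin(c))^2)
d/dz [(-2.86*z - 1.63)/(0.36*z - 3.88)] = (4.206096*z - 45.332368)/(0.36*z - 3.88)^3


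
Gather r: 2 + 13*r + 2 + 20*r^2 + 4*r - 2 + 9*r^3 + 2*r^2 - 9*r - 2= 9*r^3 + 22*r^2 + 8*r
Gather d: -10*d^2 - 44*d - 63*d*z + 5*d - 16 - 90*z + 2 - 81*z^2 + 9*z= -10*d^2 + d*(-63*z - 39) - 81*z^2 - 81*z - 14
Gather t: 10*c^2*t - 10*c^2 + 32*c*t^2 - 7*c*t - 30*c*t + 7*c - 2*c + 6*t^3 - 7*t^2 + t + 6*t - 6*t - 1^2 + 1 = -10*c^2 + 5*c + 6*t^3 + t^2*(32*c - 7) + t*(10*c^2 - 37*c + 1)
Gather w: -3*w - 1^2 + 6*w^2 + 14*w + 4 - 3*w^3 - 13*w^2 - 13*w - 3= -3*w^3 - 7*w^2 - 2*w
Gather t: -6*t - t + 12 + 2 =14 - 7*t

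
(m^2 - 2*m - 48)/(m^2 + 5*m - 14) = (m^2 - 2*m - 48)/(m^2 + 5*m - 14)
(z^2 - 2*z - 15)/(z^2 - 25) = (z + 3)/(z + 5)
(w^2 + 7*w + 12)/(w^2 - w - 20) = (w + 3)/(w - 5)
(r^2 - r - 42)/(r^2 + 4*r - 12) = (r - 7)/(r - 2)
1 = 1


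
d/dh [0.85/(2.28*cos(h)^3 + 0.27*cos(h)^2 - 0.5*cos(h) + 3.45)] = (5.814*cos(h)^2 + 0.459*cos(h) - 0.425)*sin(h)/(2.28*cos(h)^3 + 0.27*cos(h)^2 - 0.5*cos(h) + 3.45)^2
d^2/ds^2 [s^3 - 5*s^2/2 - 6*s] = 6*s - 5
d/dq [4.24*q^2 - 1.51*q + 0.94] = 8.48*q - 1.51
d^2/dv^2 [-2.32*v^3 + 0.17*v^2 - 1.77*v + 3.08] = 0.34 - 13.92*v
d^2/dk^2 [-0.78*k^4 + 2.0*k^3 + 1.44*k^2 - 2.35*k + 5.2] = -9.36*k^2 + 12.0*k + 2.88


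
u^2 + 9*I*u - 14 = (u + 2*I)*(u + 7*I)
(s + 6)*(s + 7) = s^2 + 13*s + 42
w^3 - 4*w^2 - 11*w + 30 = (w - 5)*(w - 2)*(w + 3)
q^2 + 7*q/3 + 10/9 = (q + 2/3)*(q + 5/3)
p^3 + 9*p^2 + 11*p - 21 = (p - 1)*(p + 3)*(p + 7)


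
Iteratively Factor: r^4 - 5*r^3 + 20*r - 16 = (r + 2)*(r^3 - 7*r^2 + 14*r - 8) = (r - 1)*(r + 2)*(r^2 - 6*r + 8) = (r - 2)*(r - 1)*(r + 2)*(r - 4)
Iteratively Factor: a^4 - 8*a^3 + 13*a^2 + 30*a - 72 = (a - 3)*(a^3 - 5*a^2 - 2*a + 24) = (a - 3)^2*(a^2 - 2*a - 8) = (a - 4)*(a - 3)^2*(a + 2)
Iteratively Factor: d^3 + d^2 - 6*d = (d + 3)*(d^2 - 2*d) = (d - 2)*(d + 3)*(d)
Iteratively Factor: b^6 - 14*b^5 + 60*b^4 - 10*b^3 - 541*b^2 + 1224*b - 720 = (b - 4)*(b^5 - 10*b^4 + 20*b^3 + 70*b^2 - 261*b + 180) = (b - 4)^2*(b^4 - 6*b^3 - 4*b^2 + 54*b - 45) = (b - 4)^2*(b + 3)*(b^3 - 9*b^2 + 23*b - 15) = (b - 4)^2*(b - 1)*(b + 3)*(b^2 - 8*b + 15) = (b - 4)^2*(b - 3)*(b - 1)*(b + 3)*(b - 5)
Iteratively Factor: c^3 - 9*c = (c)*(c^2 - 9) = c*(c - 3)*(c + 3)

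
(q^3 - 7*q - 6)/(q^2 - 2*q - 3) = q + 2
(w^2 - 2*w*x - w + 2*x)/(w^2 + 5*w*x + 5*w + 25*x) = (w^2 - 2*w*x - w + 2*x)/(w^2 + 5*w*x + 5*w + 25*x)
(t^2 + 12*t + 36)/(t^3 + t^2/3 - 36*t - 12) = 3*(t + 6)/(3*t^2 - 17*t - 6)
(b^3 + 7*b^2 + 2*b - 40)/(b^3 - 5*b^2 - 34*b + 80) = (b + 4)/(b - 8)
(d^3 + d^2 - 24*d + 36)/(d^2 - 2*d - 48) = (d^2 - 5*d + 6)/(d - 8)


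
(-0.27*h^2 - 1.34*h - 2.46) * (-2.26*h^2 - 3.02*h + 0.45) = 0.6102*h^4 + 3.8438*h^3 + 9.4849*h^2 + 6.8262*h - 1.107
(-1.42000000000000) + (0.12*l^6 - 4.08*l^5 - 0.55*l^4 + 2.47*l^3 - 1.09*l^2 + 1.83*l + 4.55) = 0.12*l^6 - 4.08*l^5 - 0.55*l^4 + 2.47*l^3 - 1.09*l^2 + 1.83*l + 3.13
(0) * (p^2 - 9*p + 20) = 0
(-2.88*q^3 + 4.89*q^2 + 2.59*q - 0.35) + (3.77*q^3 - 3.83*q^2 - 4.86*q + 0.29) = 0.89*q^3 + 1.06*q^2 - 2.27*q - 0.06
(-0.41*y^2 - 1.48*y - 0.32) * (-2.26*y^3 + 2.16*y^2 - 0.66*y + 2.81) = 0.9266*y^5 + 2.4592*y^4 - 2.203*y^3 - 0.8665*y^2 - 3.9476*y - 0.8992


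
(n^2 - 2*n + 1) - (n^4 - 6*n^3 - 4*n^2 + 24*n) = -n^4 + 6*n^3 + 5*n^2 - 26*n + 1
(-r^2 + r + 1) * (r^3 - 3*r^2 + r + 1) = -r^5 + 4*r^4 - 3*r^3 - 3*r^2 + 2*r + 1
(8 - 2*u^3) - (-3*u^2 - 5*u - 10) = -2*u^3 + 3*u^2 + 5*u + 18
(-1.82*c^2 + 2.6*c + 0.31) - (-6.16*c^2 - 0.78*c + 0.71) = 4.34*c^2 + 3.38*c - 0.4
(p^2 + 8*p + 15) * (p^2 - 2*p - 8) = p^4 + 6*p^3 - 9*p^2 - 94*p - 120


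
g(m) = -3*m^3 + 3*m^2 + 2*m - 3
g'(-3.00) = -97.00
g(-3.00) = 99.00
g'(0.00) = 2.00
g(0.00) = -3.00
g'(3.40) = -81.64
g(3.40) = -79.43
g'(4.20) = -131.56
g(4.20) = -163.94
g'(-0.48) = -2.95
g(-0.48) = -2.94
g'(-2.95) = -94.02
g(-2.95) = 94.22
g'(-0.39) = -1.71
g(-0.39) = -3.15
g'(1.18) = -3.45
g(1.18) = -1.39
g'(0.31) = 3.00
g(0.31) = -2.18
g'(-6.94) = -473.11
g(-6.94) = 1130.38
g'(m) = -9*m^2 + 6*m + 2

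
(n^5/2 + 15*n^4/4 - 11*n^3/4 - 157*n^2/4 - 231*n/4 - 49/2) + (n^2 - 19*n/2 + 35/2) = n^5/2 + 15*n^4/4 - 11*n^3/4 - 153*n^2/4 - 269*n/4 - 7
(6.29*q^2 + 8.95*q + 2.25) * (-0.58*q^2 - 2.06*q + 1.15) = -3.6482*q^4 - 18.1484*q^3 - 12.5085*q^2 + 5.6575*q + 2.5875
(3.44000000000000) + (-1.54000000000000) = 1.90000000000000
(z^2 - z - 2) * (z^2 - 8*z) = z^4 - 9*z^3 + 6*z^2 + 16*z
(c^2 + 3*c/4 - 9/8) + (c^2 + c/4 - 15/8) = 2*c^2 + c - 3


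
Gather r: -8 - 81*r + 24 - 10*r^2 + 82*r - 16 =-10*r^2 + r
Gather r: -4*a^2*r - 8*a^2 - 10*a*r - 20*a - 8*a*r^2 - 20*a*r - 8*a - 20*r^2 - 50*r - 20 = -8*a^2 - 28*a + r^2*(-8*a - 20) + r*(-4*a^2 - 30*a - 50) - 20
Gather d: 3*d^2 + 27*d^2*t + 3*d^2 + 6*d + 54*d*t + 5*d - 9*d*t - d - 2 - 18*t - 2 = d^2*(27*t + 6) + d*(45*t + 10) - 18*t - 4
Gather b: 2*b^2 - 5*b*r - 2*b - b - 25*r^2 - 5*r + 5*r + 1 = 2*b^2 + b*(-5*r - 3) - 25*r^2 + 1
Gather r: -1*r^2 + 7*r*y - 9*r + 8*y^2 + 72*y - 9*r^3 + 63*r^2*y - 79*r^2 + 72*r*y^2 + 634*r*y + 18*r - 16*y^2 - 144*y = -9*r^3 + r^2*(63*y - 80) + r*(72*y^2 + 641*y + 9) - 8*y^2 - 72*y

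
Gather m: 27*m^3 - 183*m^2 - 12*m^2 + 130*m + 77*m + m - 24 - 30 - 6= 27*m^3 - 195*m^2 + 208*m - 60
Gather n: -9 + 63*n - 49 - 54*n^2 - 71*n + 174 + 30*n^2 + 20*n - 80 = -24*n^2 + 12*n + 36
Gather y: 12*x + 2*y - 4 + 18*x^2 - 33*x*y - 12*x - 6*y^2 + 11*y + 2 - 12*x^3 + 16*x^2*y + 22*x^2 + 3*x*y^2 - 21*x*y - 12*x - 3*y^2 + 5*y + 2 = -12*x^3 + 40*x^2 - 12*x + y^2*(3*x - 9) + y*(16*x^2 - 54*x + 18)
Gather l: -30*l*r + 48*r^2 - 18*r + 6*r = -30*l*r + 48*r^2 - 12*r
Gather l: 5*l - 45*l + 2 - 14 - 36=-40*l - 48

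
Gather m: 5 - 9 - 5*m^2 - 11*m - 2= -5*m^2 - 11*m - 6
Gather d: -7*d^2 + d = -7*d^2 + d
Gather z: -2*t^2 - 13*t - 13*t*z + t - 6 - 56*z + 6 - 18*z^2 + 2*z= -2*t^2 - 12*t - 18*z^2 + z*(-13*t - 54)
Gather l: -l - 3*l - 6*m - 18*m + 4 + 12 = -4*l - 24*m + 16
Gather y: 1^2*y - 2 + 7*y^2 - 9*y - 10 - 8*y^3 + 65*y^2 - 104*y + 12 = -8*y^3 + 72*y^2 - 112*y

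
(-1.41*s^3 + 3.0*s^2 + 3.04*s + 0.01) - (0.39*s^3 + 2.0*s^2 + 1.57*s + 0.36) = -1.8*s^3 + 1.0*s^2 + 1.47*s - 0.35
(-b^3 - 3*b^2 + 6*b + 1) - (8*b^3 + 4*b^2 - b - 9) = -9*b^3 - 7*b^2 + 7*b + 10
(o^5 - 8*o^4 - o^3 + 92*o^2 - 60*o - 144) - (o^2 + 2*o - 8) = o^5 - 8*o^4 - o^3 + 91*o^2 - 62*o - 136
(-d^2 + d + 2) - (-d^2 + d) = 2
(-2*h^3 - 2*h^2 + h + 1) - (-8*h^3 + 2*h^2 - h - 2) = 6*h^3 - 4*h^2 + 2*h + 3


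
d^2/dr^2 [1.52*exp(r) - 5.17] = 1.52*exp(r)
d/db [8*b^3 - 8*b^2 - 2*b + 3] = 24*b^2 - 16*b - 2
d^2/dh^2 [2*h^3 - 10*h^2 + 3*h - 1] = 12*h - 20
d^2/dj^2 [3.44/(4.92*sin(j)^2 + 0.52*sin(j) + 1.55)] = (-333.080064*sin(j)^4 - 26.402688*sin(j)^3 + 603.62368*sin(j)^2 + 55.578016*sin(j) - 50.606528)/(4.92*sin(j)^2 + 0.52*sin(j) + 1.55)^3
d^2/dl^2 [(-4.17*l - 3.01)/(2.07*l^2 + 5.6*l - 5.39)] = (-(4.14*l + 5.6)*(4.17*l + 3.01)*(8.28*l + 11.2) + (51.7914*l + 59.1654)*(2.07*l^2 + 5.6*l - 5.39))/(2.07*l^2 + 5.6*l - 5.39)^3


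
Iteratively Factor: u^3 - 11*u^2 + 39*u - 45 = (u - 5)*(u^2 - 6*u + 9) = (u - 5)*(u - 3)*(u - 3)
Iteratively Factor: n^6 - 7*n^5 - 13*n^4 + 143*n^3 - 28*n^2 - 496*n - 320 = (n - 4)*(n^5 - 3*n^4 - 25*n^3 + 43*n^2 + 144*n + 80) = (n - 4)*(n + 1)*(n^4 - 4*n^3 - 21*n^2 + 64*n + 80) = (n - 4)*(n + 1)^2*(n^3 - 5*n^2 - 16*n + 80) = (n - 5)*(n - 4)*(n + 1)^2*(n^2 - 16) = (n - 5)*(n - 4)^2*(n + 1)^2*(n + 4)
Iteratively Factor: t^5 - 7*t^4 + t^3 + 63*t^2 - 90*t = (t - 3)*(t^4 - 4*t^3 - 11*t^2 + 30*t) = (t - 3)*(t + 3)*(t^3 - 7*t^2 + 10*t) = (t - 5)*(t - 3)*(t + 3)*(t^2 - 2*t) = (t - 5)*(t - 3)*(t - 2)*(t + 3)*(t)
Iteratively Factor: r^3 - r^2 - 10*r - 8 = (r + 1)*(r^2 - 2*r - 8) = (r + 1)*(r + 2)*(r - 4)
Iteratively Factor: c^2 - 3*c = (c - 3)*(c)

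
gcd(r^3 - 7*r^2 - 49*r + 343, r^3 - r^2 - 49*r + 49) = r^2 - 49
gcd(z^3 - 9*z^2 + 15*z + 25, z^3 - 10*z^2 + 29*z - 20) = z - 5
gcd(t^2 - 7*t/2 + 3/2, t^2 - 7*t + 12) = t - 3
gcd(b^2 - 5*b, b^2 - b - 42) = 1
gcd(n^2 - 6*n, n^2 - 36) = n - 6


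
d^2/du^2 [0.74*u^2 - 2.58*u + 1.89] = 1.48000000000000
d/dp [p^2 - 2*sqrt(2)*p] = 2*p - 2*sqrt(2)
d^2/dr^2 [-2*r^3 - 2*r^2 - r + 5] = -12*r - 4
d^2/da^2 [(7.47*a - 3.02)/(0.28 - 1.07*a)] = (3.5527136788005e-15*a + 2.439172)/(1.07*a - 0.28)^3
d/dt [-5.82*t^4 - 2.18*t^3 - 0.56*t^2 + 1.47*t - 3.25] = -23.28*t^3 - 6.54*t^2 - 1.12*t + 1.47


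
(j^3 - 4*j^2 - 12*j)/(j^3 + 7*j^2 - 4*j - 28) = j*(j - 6)/(j^2 + 5*j - 14)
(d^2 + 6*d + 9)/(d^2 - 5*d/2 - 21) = 2*(d^2 + 6*d + 9)/(2*d^2 - 5*d - 42)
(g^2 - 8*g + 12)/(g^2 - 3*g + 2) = (g - 6)/(g - 1)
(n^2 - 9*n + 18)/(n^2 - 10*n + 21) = (n - 6)/(n - 7)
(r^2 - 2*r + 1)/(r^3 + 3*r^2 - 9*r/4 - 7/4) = 4*(r - 1)/(4*r^2 + 16*r + 7)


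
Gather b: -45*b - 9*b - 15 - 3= -54*b - 18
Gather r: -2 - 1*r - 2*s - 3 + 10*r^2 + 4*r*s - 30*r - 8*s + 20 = 10*r^2 + r*(4*s - 31) - 10*s + 15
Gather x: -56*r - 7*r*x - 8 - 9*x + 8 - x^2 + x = -56*r - x^2 + x*(-7*r - 8)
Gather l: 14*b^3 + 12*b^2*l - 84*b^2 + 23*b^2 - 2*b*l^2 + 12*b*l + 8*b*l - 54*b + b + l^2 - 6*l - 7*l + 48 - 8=14*b^3 - 61*b^2 - 53*b + l^2*(1 - 2*b) + l*(12*b^2 + 20*b - 13) + 40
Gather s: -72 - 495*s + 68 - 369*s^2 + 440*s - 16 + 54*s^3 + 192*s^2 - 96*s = 54*s^3 - 177*s^2 - 151*s - 20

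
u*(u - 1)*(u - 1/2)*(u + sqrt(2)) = u^4 - 3*u^3/2 + sqrt(2)*u^3 - 3*sqrt(2)*u^2/2 + u^2/2 + sqrt(2)*u/2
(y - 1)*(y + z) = y^2 + y*z - y - z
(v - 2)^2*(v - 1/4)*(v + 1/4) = v^4 - 4*v^3 + 63*v^2/16 + v/4 - 1/4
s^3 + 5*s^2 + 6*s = s*(s + 2)*(s + 3)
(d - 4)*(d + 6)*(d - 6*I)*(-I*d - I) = -I*d^4 - 6*d^3 - 3*I*d^3 - 18*d^2 + 22*I*d^2 + 132*d + 24*I*d + 144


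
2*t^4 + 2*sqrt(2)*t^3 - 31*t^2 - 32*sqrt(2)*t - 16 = (t - 4)*(t + 4)*(sqrt(2)*t + 1)^2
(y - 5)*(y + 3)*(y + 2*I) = y^3 - 2*y^2 + 2*I*y^2 - 15*y - 4*I*y - 30*I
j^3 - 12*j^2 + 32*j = j*(j - 8)*(j - 4)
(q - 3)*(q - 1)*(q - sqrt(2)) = q^3 - 4*q^2 - sqrt(2)*q^2 + 3*q + 4*sqrt(2)*q - 3*sqrt(2)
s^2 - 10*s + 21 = (s - 7)*(s - 3)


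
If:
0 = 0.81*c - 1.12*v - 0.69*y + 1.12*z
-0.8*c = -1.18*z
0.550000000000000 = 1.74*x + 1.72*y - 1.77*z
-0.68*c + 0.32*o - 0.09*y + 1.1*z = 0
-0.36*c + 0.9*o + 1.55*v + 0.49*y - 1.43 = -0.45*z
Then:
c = 1.475*z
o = 3.48117259959949*z - 1.89903035413153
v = 4.15978077571669 - 6.22267271817032*z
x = 6.99058944389525 - 12.2833805799461*z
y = 13.4552803541315*z - 6.75210792580101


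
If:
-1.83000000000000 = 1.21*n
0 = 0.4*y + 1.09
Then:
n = -1.51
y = -2.72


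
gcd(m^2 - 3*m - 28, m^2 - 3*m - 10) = 1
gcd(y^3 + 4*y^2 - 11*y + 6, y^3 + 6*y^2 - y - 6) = y^2 + 5*y - 6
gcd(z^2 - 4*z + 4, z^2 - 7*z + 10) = z - 2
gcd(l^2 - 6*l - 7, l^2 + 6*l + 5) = l + 1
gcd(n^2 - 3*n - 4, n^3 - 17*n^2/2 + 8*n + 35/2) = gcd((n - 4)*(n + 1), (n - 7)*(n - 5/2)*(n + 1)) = n + 1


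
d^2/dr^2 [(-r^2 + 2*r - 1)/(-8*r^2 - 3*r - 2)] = 2*(-152*r^3 + 144*r^2 + 168*r + 9)/(512*r^6 + 576*r^5 + 600*r^4 + 315*r^3 + 150*r^2 + 36*r + 8)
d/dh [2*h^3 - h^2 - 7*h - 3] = 6*h^2 - 2*h - 7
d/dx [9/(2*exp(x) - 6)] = -9*exp(x)/(2*(exp(x) - 3)^2)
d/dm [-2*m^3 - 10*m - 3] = -6*m^2 - 10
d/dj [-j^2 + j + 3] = 1 - 2*j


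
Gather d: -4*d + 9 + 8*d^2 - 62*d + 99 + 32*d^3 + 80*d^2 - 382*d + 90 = 32*d^3 + 88*d^2 - 448*d + 198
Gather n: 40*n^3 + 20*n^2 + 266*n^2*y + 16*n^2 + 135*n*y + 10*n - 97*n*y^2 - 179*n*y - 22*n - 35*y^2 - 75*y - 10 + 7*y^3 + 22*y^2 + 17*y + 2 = 40*n^3 + n^2*(266*y + 36) + n*(-97*y^2 - 44*y - 12) + 7*y^3 - 13*y^2 - 58*y - 8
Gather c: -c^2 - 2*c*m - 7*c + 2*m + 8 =-c^2 + c*(-2*m - 7) + 2*m + 8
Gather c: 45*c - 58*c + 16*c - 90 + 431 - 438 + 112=3*c + 15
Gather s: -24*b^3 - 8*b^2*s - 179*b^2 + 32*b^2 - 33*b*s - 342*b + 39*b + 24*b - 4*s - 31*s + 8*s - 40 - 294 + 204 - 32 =-24*b^3 - 147*b^2 - 279*b + s*(-8*b^2 - 33*b - 27) - 162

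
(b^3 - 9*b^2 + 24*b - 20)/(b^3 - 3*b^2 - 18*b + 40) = (b - 2)/(b + 4)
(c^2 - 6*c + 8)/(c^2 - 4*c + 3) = (c^2 - 6*c + 8)/(c^2 - 4*c + 3)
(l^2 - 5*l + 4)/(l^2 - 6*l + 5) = (l - 4)/(l - 5)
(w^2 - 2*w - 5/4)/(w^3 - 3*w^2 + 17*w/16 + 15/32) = 8*(2*w + 1)/(16*w^2 - 8*w - 3)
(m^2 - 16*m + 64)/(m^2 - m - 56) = (m - 8)/(m + 7)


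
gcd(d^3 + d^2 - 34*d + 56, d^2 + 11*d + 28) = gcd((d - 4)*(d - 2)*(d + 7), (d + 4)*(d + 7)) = d + 7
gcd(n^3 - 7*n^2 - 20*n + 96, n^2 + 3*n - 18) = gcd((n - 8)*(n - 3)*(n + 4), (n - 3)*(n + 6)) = n - 3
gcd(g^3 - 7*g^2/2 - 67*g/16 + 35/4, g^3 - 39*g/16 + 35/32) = g^2 + g/2 - 35/16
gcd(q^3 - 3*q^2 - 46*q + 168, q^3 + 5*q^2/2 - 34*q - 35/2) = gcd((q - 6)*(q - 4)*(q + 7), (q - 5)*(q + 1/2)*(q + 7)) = q + 7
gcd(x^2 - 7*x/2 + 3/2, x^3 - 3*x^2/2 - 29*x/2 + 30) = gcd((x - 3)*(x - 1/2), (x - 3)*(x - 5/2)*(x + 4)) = x - 3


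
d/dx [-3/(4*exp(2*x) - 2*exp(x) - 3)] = (24*exp(x) - 6)*exp(x)/(-4*exp(2*x) + 2*exp(x) + 3)^2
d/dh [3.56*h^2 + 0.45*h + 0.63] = 7.12*h + 0.45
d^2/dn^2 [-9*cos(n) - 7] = 9*cos(n)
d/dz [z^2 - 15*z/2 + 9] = 2*z - 15/2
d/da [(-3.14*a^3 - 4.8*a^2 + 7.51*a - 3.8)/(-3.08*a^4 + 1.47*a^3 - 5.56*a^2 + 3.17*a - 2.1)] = (-9.6712*a^6 - 29.568*a^5 + 93.9068*a^4 - 88.803*a^3 + 63.0796*a^2 - 22.096*a - 3.725)/(9.4864*a^8 - 9.0552*a^7 + 36.4105*a^6 - 35.8736*a^5 + 53.1694*a^4 - 41.4244*a^3 + 33.4009*a^2 - 13.314*a + 4.41)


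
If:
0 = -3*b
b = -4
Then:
No Solution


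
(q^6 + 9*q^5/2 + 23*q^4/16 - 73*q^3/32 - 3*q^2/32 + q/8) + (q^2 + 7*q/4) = q^6 + 9*q^5/2 + 23*q^4/16 - 73*q^3/32 + 29*q^2/32 + 15*q/8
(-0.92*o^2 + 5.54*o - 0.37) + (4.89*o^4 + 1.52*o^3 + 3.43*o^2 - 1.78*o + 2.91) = 4.89*o^4 + 1.52*o^3 + 2.51*o^2 + 3.76*o + 2.54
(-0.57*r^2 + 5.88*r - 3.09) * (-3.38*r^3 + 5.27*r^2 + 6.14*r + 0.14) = 1.9266*r^5 - 22.8783*r^4 + 37.932*r^3 + 19.7391*r^2 - 18.1494*r - 0.4326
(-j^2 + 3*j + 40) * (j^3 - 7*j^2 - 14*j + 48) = -j^5 + 10*j^4 + 33*j^3 - 370*j^2 - 416*j + 1920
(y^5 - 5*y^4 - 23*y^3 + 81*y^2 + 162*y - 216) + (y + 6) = y^5 - 5*y^4 - 23*y^3 + 81*y^2 + 163*y - 210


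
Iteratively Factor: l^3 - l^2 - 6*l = (l - 3)*(l^2 + 2*l) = l*(l - 3)*(l + 2)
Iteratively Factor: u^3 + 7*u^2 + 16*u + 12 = (u + 2)*(u^2 + 5*u + 6) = (u + 2)^2*(u + 3)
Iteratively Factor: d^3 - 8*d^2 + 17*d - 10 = (d - 1)*(d^2 - 7*d + 10) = (d - 5)*(d - 1)*(d - 2)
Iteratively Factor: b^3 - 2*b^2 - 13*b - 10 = (b + 1)*(b^2 - 3*b - 10) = (b + 1)*(b + 2)*(b - 5)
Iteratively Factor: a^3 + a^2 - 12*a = (a - 3)*(a^2 + 4*a) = a*(a - 3)*(a + 4)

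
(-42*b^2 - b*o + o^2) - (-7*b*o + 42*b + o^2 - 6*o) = -42*b^2 + 6*b*o - 42*b + 6*o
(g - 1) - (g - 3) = 2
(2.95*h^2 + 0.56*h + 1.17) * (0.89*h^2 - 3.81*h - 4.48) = 2.6255*h^4 - 10.7411*h^3 - 14.3083*h^2 - 6.9665*h - 5.2416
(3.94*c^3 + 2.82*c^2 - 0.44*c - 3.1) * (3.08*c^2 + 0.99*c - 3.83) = 12.1352*c^5 + 12.5862*c^4 - 13.6536*c^3 - 20.7842*c^2 - 1.3838*c + 11.873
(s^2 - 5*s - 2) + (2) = s^2 - 5*s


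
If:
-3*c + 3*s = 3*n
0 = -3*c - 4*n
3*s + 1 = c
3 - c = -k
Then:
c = 4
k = 1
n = -3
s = 1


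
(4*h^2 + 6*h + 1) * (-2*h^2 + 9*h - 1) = -8*h^4 + 24*h^3 + 48*h^2 + 3*h - 1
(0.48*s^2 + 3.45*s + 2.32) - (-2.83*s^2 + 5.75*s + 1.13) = 3.31*s^2 - 2.3*s + 1.19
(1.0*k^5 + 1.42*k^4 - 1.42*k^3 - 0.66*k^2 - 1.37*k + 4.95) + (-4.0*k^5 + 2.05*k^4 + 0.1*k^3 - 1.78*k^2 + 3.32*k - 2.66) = -3.0*k^5 + 3.47*k^4 - 1.32*k^3 - 2.44*k^2 + 1.95*k + 2.29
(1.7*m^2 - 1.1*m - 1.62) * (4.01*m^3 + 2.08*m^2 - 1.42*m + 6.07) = 6.817*m^5 - 0.875*m^4 - 11.1982*m^3 + 8.5114*m^2 - 4.3766*m - 9.8334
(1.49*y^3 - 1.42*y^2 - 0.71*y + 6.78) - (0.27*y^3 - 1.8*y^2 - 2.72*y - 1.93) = 1.22*y^3 + 0.38*y^2 + 2.01*y + 8.71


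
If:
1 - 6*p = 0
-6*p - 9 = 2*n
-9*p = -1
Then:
No Solution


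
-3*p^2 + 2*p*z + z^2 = (-p + z)*(3*p + z)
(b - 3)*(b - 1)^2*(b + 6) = b^4 + b^3 - 23*b^2 + 39*b - 18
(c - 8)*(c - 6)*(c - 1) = c^3 - 15*c^2 + 62*c - 48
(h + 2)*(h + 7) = h^2 + 9*h + 14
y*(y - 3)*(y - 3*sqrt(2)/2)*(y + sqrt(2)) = y^4 - 3*y^3 - sqrt(2)*y^3/2 - 3*y^2 + 3*sqrt(2)*y^2/2 + 9*y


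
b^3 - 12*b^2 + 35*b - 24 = (b - 8)*(b - 3)*(b - 1)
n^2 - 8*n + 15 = (n - 5)*(n - 3)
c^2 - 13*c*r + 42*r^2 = (c - 7*r)*(c - 6*r)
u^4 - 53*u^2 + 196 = (u - 7)*(u - 2)*(u + 2)*(u + 7)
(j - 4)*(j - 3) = j^2 - 7*j + 12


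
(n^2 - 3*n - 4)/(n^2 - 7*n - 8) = (n - 4)/(n - 8)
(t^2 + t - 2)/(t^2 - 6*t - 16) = (t - 1)/(t - 8)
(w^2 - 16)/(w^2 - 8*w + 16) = (w + 4)/(w - 4)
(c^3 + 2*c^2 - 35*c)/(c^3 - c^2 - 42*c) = (-c^2 - 2*c + 35)/(-c^2 + c + 42)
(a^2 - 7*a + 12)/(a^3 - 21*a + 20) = (a - 3)/(a^2 + 4*a - 5)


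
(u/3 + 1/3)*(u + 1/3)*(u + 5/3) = u^3/3 + u^2 + 23*u/27 + 5/27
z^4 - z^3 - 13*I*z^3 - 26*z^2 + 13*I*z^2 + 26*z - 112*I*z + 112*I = (z - 1)*(z - 8*I)*(z - 7*I)*(z + 2*I)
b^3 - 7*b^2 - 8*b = b*(b - 8)*(b + 1)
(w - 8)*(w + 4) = w^2 - 4*w - 32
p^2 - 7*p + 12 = (p - 4)*(p - 3)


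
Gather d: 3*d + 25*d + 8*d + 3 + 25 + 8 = 36*d + 36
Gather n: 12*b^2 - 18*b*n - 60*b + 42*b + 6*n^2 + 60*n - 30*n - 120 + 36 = 12*b^2 - 18*b + 6*n^2 + n*(30 - 18*b) - 84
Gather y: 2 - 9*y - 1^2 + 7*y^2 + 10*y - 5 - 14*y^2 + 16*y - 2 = -7*y^2 + 17*y - 6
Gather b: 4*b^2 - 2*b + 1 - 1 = 4*b^2 - 2*b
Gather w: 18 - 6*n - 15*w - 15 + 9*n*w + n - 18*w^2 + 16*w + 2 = -5*n - 18*w^2 + w*(9*n + 1) + 5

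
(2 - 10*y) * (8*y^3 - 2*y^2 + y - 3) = -80*y^4 + 36*y^3 - 14*y^2 + 32*y - 6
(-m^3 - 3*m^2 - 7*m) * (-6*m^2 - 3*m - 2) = 6*m^5 + 21*m^4 + 53*m^3 + 27*m^2 + 14*m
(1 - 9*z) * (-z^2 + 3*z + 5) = 9*z^3 - 28*z^2 - 42*z + 5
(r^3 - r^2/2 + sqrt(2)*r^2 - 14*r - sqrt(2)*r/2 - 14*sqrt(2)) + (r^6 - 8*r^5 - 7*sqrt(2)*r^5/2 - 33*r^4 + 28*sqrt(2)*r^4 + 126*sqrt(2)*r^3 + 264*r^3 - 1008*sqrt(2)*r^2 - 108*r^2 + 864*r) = r^6 - 8*r^5 - 7*sqrt(2)*r^5/2 - 33*r^4 + 28*sqrt(2)*r^4 + 126*sqrt(2)*r^3 + 265*r^3 - 1007*sqrt(2)*r^2 - 217*r^2/2 - sqrt(2)*r/2 + 850*r - 14*sqrt(2)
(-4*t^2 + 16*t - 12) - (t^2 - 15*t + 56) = -5*t^2 + 31*t - 68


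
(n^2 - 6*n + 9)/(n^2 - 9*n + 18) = (n - 3)/(n - 6)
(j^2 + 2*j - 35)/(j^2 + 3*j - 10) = (j^2 + 2*j - 35)/(j^2 + 3*j - 10)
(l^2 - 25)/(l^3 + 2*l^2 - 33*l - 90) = (l - 5)/(l^2 - 3*l - 18)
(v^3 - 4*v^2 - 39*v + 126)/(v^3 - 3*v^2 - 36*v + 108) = (v - 7)/(v - 6)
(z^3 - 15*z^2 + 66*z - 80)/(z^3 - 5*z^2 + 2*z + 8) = (z^2 - 13*z + 40)/(z^2 - 3*z - 4)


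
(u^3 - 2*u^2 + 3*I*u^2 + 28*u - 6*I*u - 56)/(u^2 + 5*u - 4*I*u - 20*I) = (u^2 + u*(-2 + 7*I) - 14*I)/(u + 5)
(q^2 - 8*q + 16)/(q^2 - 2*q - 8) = (q - 4)/(q + 2)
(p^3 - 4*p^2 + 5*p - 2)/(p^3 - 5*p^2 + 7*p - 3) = (p - 2)/(p - 3)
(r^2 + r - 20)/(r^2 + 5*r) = (r - 4)/r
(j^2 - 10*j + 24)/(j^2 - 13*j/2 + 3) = 2*(j - 4)/(2*j - 1)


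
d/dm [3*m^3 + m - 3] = 9*m^2 + 1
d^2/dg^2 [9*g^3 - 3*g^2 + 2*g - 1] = 54*g - 6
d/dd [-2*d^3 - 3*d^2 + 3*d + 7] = -6*d^2 - 6*d + 3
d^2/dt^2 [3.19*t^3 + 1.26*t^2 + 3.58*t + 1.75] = 19.14*t + 2.52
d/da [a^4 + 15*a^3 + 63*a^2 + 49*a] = 4*a^3 + 45*a^2 + 126*a + 49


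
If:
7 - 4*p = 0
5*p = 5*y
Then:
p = 7/4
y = 7/4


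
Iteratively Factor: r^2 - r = (r)*(r - 1)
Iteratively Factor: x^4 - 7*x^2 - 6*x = (x)*(x^3 - 7*x - 6) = x*(x + 2)*(x^2 - 2*x - 3) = x*(x + 1)*(x + 2)*(x - 3)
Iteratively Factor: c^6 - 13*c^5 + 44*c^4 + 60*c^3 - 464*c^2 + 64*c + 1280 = (c + 2)*(c^5 - 15*c^4 + 74*c^3 - 88*c^2 - 288*c + 640) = (c + 2)^2*(c^4 - 17*c^3 + 108*c^2 - 304*c + 320) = (c - 5)*(c + 2)^2*(c^3 - 12*c^2 + 48*c - 64) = (c - 5)*(c - 4)*(c + 2)^2*(c^2 - 8*c + 16) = (c - 5)*(c - 4)^2*(c + 2)^2*(c - 4)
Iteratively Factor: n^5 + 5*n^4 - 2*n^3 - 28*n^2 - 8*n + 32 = (n - 2)*(n^4 + 7*n^3 + 12*n^2 - 4*n - 16) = (n - 2)*(n - 1)*(n^3 + 8*n^2 + 20*n + 16) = (n - 2)*(n - 1)*(n + 2)*(n^2 + 6*n + 8) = (n - 2)*(n - 1)*(n + 2)*(n + 4)*(n + 2)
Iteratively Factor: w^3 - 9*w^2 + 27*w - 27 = (w - 3)*(w^2 - 6*w + 9) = (w - 3)^2*(w - 3)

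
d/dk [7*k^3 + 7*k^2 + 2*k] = 21*k^2 + 14*k + 2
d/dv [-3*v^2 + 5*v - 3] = 5 - 6*v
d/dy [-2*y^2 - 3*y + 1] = -4*y - 3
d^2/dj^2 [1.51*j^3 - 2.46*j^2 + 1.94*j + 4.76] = 9.06*j - 4.92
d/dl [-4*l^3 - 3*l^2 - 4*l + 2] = -12*l^2 - 6*l - 4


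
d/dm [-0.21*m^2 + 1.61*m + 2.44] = 1.61 - 0.42*m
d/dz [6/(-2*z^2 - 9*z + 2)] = 6*(4*z + 9)/(2*z^2 + 9*z - 2)^2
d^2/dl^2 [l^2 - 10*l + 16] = 2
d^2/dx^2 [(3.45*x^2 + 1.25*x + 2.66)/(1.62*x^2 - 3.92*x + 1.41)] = (50.37876*x^3 - 5.39751599999997*x^2 - 118.483884*x + 97.133194)/(4.251528*x^6 - 30.862944*x^5 + 85.781916*x^4 - 113.960672*x^3 + 74.662038*x^2 - 23.380056*x + 2.803221)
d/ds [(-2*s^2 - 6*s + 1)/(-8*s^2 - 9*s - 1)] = 5*(-6*s^2 + 4*s + 3)/(64*s^4 + 144*s^3 + 97*s^2 + 18*s + 1)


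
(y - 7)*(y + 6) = y^2 - y - 42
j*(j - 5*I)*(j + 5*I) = j^3 + 25*j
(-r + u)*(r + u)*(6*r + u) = -6*r^3 - r^2*u + 6*r*u^2 + u^3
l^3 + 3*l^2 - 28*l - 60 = (l - 5)*(l + 2)*(l + 6)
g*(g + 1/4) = g^2 + g/4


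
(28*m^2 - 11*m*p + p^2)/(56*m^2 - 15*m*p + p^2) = (-4*m + p)/(-8*m + p)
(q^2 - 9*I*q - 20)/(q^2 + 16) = (q - 5*I)/(q + 4*I)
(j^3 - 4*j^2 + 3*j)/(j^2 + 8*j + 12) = j*(j^2 - 4*j + 3)/(j^2 + 8*j + 12)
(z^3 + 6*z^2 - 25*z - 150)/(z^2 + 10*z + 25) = (z^2 + z - 30)/(z + 5)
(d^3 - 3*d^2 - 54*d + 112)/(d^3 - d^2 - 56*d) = (d - 2)/d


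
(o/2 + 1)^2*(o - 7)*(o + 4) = o^4/4 + o^3/4 - 9*o^2 - 31*o - 28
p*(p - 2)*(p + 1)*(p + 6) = p^4 + 5*p^3 - 8*p^2 - 12*p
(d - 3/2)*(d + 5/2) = d^2 + d - 15/4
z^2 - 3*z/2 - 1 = (z - 2)*(z + 1/2)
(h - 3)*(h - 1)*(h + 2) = h^3 - 2*h^2 - 5*h + 6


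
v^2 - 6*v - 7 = (v - 7)*(v + 1)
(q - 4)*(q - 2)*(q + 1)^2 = q^4 - 4*q^3 - 3*q^2 + 10*q + 8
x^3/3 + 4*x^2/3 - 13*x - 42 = (x/3 + 1)*(x - 6)*(x + 7)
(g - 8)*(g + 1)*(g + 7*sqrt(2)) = g^3 - 7*g^2 + 7*sqrt(2)*g^2 - 49*sqrt(2)*g - 8*g - 56*sqrt(2)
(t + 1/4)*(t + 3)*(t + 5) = t^3 + 33*t^2/4 + 17*t + 15/4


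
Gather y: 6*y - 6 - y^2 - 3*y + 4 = -y^2 + 3*y - 2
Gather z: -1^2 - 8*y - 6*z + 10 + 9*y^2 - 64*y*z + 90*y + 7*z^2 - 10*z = 9*y^2 + 82*y + 7*z^2 + z*(-64*y - 16) + 9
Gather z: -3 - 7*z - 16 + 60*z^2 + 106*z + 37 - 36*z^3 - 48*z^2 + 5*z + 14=-36*z^3 + 12*z^2 + 104*z + 32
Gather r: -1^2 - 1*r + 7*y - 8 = -r + 7*y - 9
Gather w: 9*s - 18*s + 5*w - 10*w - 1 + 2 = -9*s - 5*w + 1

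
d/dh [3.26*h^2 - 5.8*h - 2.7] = 6.52*h - 5.8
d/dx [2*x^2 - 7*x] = 4*x - 7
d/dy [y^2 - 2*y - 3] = 2*y - 2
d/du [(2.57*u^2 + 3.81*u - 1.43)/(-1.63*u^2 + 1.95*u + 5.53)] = (11.2218*u^2 + 23.7624*u + 23.8578)/(2.6569*u^4 - 6.357*u^3 - 14.2253*u^2 + 21.567*u + 30.5809)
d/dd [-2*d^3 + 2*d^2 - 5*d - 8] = -6*d^2 + 4*d - 5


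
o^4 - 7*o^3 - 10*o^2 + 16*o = o*(o - 8)*(o - 1)*(o + 2)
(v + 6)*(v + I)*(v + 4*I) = v^3 + 6*v^2 + 5*I*v^2 - 4*v + 30*I*v - 24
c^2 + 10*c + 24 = (c + 4)*(c + 6)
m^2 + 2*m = m*(m + 2)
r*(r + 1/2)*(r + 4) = r^3 + 9*r^2/2 + 2*r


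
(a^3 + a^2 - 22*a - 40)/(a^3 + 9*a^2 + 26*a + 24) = (a - 5)/(a + 3)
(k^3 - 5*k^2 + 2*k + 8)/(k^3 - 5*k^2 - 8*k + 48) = (k^2 - k - 2)/(k^2 - k - 12)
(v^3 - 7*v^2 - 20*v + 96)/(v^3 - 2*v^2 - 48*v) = (v^2 + v - 12)/(v*(v + 6))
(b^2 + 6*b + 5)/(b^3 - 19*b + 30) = (b + 1)/(b^2 - 5*b + 6)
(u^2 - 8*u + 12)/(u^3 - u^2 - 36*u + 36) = (u - 2)/(u^2 + 5*u - 6)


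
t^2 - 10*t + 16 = (t - 8)*(t - 2)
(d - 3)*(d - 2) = d^2 - 5*d + 6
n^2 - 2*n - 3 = (n - 3)*(n + 1)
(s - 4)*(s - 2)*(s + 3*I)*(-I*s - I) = -I*s^4 + 3*s^3 + 5*I*s^3 - 15*s^2 - 2*I*s^2 + 6*s - 8*I*s + 24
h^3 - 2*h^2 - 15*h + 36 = (h - 3)^2*(h + 4)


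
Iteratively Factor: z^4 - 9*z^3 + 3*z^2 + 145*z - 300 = (z - 5)*(z^3 - 4*z^2 - 17*z + 60) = (z - 5)*(z + 4)*(z^2 - 8*z + 15) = (z - 5)*(z - 3)*(z + 4)*(z - 5)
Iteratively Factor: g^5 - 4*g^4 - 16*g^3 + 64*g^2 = (g + 4)*(g^4 - 8*g^3 + 16*g^2) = (g - 4)*(g + 4)*(g^3 - 4*g^2) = g*(g - 4)*(g + 4)*(g^2 - 4*g) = g*(g - 4)^2*(g + 4)*(g)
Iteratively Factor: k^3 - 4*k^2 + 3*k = (k - 1)*(k^2 - 3*k) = (k - 3)*(k - 1)*(k)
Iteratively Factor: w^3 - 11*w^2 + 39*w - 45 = (w - 3)*(w^2 - 8*w + 15) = (w - 3)^2*(w - 5)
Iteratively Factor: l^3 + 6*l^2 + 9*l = (l + 3)*(l^2 + 3*l) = l*(l + 3)*(l + 3)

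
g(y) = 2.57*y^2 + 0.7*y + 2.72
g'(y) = 5.14*y + 0.7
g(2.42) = 19.46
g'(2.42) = 13.14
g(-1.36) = 6.52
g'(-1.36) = -6.29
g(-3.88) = 38.69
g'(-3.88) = -19.24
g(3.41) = 34.99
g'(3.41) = 18.23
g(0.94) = 5.65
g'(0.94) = 5.53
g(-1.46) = 7.18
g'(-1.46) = -6.80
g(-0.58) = 3.18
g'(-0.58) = -2.28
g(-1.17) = 5.42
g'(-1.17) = -5.31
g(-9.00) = 204.59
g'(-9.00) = -45.56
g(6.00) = 99.44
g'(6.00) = 31.54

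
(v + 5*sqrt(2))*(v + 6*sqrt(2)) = v^2 + 11*sqrt(2)*v + 60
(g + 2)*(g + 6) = g^2 + 8*g + 12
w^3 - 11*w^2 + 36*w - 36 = (w - 6)*(w - 3)*(w - 2)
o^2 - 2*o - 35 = (o - 7)*(o + 5)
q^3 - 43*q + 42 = (q - 6)*(q - 1)*(q + 7)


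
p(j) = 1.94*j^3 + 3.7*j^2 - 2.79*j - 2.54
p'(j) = 5.82*j^2 + 7.4*j - 2.79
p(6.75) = 743.85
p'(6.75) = 312.33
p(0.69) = -2.07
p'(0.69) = 5.09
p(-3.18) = -18.64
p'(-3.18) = 32.53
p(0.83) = -1.20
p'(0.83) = 7.36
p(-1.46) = 3.38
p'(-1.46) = -1.19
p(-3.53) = -31.92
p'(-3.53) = 43.61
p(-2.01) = 2.26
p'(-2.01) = 5.85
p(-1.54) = 3.45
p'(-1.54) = -0.38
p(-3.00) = -13.25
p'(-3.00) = 27.39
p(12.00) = 3849.10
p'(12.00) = 924.09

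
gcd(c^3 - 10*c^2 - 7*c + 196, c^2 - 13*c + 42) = c - 7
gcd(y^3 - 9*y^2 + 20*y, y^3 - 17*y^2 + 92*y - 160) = y^2 - 9*y + 20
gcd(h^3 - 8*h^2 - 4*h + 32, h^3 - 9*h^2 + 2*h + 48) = h^2 - 6*h - 16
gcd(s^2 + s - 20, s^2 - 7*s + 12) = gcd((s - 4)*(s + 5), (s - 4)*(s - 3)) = s - 4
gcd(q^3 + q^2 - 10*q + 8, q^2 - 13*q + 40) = 1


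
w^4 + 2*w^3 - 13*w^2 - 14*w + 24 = (w - 3)*(w - 1)*(w + 2)*(w + 4)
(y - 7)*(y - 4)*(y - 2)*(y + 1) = y^4 - 12*y^3 + 37*y^2 - 6*y - 56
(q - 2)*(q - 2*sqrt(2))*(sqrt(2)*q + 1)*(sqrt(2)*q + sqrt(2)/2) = 2*q^4 - 3*sqrt(2)*q^3 - 3*q^3 - 6*q^2 + 9*sqrt(2)*q^2/2 + 3*sqrt(2)*q + 6*q + 4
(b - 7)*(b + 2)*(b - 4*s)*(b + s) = b^4 - 3*b^3*s - 5*b^3 - 4*b^2*s^2 + 15*b^2*s - 14*b^2 + 20*b*s^2 + 42*b*s + 56*s^2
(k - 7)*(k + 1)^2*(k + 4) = k^4 - k^3 - 33*k^2 - 59*k - 28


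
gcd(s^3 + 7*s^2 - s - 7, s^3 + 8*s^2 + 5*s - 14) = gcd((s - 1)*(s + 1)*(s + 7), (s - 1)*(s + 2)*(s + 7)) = s^2 + 6*s - 7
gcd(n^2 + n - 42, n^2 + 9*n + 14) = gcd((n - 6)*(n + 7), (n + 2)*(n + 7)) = n + 7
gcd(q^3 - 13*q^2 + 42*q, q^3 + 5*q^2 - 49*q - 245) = q - 7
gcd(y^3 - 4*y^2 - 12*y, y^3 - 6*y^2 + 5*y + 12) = 1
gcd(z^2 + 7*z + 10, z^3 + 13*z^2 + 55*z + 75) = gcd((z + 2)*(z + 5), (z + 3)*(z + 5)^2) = z + 5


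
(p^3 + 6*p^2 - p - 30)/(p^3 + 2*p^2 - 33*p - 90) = (p - 2)/(p - 6)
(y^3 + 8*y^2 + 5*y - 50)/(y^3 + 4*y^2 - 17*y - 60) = (y^2 + 3*y - 10)/(y^2 - y - 12)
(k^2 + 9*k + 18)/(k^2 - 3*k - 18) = (k + 6)/(k - 6)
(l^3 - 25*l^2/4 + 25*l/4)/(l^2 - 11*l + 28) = l*(4*l^2 - 25*l + 25)/(4*(l^2 - 11*l + 28))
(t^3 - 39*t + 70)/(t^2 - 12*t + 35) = (t^2 + 5*t - 14)/(t - 7)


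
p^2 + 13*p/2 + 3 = (p + 1/2)*(p + 6)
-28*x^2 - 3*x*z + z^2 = (-7*x + z)*(4*x + z)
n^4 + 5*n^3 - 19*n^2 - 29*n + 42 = (n - 3)*(n - 1)*(n + 2)*(n + 7)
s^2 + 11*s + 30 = (s + 5)*(s + 6)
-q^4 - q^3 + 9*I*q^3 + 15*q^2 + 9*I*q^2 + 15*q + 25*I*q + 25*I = (q - 5*I)^2*(-I*q + 1)*(-I*q - I)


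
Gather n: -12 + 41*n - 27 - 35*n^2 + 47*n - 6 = -35*n^2 + 88*n - 45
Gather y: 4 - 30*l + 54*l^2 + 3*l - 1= 54*l^2 - 27*l + 3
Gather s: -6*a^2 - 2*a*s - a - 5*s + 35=-6*a^2 - a + s*(-2*a - 5) + 35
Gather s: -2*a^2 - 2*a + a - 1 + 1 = -2*a^2 - a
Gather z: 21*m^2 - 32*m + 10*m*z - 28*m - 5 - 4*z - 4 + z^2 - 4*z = 21*m^2 - 60*m + z^2 + z*(10*m - 8) - 9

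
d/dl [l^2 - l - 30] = 2*l - 1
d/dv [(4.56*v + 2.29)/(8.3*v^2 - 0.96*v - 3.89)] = (37.848*v^2 - 4.3776*v - (4.56*v + 2.29)*(16.6*v - 0.96) - 17.7384)/(-8.3*v^2 + 0.96*v + 3.89)^2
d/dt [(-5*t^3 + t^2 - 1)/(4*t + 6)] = (-20*t^3 - 43*t^2 + 6*t + 2)/(2*(4*t^2 + 12*t + 9))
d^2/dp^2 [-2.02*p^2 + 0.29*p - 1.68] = -4.04000000000000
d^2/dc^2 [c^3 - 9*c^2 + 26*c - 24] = 6*c - 18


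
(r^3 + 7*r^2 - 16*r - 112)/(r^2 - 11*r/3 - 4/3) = 3*(r^2 + 11*r + 28)/(3*r + 1)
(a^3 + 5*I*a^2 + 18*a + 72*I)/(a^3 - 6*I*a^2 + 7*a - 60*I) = (a + 6*I)/(a - 5*I)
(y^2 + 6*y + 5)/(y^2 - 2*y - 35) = (y + 1)/(y - 7)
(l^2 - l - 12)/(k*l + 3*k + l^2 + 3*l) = (l - 4)/(k + l)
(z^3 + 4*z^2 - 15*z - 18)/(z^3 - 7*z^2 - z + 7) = (z^2 + 3*z - 18)/(z^2 - 8*z + 7)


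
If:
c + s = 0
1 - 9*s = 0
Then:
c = -1/9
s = 1/9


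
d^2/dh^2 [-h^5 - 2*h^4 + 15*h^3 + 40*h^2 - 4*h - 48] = -20*h^3 - 24*h^2 + 90*h + 80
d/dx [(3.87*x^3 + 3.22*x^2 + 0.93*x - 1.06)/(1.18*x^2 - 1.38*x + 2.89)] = (4.5666*x^4 - 10.6812*x^3 + 28.0119*x^2 + 21.1132*x + 1.2249)/(1.3924*x^4 - 3.2568*x^3 + 8.7248*x^2 - 7.9764*x + 8.3521)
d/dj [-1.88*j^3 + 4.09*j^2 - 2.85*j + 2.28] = -5.64*j^2 + 8.18*j - 2.85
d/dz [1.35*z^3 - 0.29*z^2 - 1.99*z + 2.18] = 4.05*z^2 - 0.58*z - 1.99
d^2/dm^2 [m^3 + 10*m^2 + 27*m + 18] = 6*m + 20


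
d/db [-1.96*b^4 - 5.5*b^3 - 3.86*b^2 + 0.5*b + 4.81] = -7.84*b^3 - 16.5*b^2 - 7.72*b + 0.5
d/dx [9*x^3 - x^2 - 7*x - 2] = 27*x^2 - 2*x - 7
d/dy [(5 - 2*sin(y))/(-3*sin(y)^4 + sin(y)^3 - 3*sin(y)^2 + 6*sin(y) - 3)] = (-18*sin(y)^4 + 64*sin(y)^3 - 21*sin(y)^2 + 30*sin(y) - 24)*cos(y)/(3*sin(y)^4 - sin(y)^3 + 3*sin(y)^2 - 6*sin(y) + 3)^2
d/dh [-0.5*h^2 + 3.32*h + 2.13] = 3.32 - 1.0*h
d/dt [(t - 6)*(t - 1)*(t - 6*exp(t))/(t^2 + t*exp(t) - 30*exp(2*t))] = (-(t - 6)*(t - 1)*(t - 6*exp(t))*(t*exp(t) + 2*t - 60*exp(2*t) + exp(t)) + (t^2 + t*exp(t) - 30*exp(2*t))*(-(t - 6)*(t - 1)*(6*exp(t) - 1) + (t - 6)*(t - 6*exp(t)) + (t - 1)*(t - 6*exp(t))))/(t^2 + t*exp(t) - 30*exp(2*t))^2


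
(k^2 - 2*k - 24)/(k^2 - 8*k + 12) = (k + 4)/(k - 2)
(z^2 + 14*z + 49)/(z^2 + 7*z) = (z + 7)/z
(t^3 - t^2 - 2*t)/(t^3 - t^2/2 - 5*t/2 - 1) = 2*t/(2*t + 1)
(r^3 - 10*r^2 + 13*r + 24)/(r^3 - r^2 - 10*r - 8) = (r^2 - 11*r + 24)/(r^2 - 2*r - 8)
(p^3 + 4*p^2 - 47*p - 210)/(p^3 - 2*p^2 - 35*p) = (p + 6)/p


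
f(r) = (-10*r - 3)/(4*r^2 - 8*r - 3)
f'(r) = (8 - 8*r)*(-10*r - 3)/(4*r^2 - 8*r - 3)^2 - 10/(4*r^2 - 8*r - 3) = 2*(20*r^2 + 12*r + 3)/(16*r^4 - 64*r^3 + 40*r^2 + 48*r + 9)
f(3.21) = -2.80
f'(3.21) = 3.15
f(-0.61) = 0.92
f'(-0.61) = 0.55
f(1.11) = 2.03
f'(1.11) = 1.70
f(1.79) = 4.64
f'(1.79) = 8.73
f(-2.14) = 0.57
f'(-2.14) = 0.13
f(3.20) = -2.83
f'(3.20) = 3.22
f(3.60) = -1.95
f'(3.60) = 1.52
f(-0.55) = 0.96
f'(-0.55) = 0.72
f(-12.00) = 0.17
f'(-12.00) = 0.01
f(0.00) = 1.00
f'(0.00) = 0.67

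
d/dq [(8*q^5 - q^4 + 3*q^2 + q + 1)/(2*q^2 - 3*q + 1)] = (48*q^6 - 100*q^5 + 49*q^4 - 4*q^3 - 11*q^2 + 2*q + 4)/(4*q^4 - 12*q^3 + 13*q^2 - 6*q + 1)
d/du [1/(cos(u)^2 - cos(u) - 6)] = (2*cos(u) - 1)*sin(u)/(sin(u)^2 + cos(u) + 5)^2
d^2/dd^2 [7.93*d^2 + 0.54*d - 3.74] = 15.8600000000000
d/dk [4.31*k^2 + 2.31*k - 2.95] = 8.62*k + 2.31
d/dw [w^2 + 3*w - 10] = 2*w + 3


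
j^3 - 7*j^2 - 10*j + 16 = (j - 8)*(j - 1)*(j + 2)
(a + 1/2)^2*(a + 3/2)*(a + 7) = a^4 + 19*a^3/2 + 77*a^2/4 + 101*a/8 + 21/8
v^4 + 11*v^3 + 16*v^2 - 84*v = v*(v - 2)*(v + 6)*(v + 7)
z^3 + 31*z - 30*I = (z - 5*I)*(z - I)*(z + 6*I)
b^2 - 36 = (b - 6)*(b + 6)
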